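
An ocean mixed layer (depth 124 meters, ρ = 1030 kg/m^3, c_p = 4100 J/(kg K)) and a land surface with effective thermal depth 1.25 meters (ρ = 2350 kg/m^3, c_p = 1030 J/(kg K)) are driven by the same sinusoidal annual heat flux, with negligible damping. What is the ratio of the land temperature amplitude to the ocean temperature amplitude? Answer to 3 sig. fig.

173

C_ocean = 1030 × 4100 × 124 = 5.24×10^8 J/(m²·K).
C_land = 2350 × 1030 × 1.25 = 3.03×10^6 J/(m²·K).
Undamped amplitude ∝ 1/C, so A_land/A_ocean = C_ocean/C_land = 173.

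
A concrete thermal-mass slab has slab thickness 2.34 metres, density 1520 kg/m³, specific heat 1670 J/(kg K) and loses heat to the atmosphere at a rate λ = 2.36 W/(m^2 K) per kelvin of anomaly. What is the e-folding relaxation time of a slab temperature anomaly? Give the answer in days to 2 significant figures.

29 days

Areal heat capacity C = ρ c_p D = 1520 × 1670 × 2.34 = 5.94×10^6 J/(m²·K).
Relaxation time τ = C / λ = 5.94×10^6 / 2.36 = 2.52×10^6 s.
In days: 2.52×10^6 s / (86400 s/day) = 29.1 days.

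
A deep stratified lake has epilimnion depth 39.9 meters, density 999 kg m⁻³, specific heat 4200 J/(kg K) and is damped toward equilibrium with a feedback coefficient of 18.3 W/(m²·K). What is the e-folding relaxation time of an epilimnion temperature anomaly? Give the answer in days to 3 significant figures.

Areal heat capacity C = ρ c_p D = 999 × 4200 × 39.9 = 1.67×10^8 J/(m²·K).
Relaxation time τ = C / λ = 1.67×10^8 / 18.3 = 9.15×10^6 s.
In days: 9.15×10^6 s / (86400 s/day) = 106 days.

106 days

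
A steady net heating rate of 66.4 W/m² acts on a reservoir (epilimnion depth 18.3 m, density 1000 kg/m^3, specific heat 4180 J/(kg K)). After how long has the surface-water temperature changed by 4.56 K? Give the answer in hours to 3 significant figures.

Areal heat capacity C = ρ c_p D = 1000 × 4180 × 18.3 = 7.65×10^7 J/(m²·K).
Time required: Δt = C ΔT / F = 7.65×10^7 × 4.56 / 66.4 = 5.25×10^6 s.
In hours: 5.25×10^6 s / (3600 s/hour) = 1460 hours.

1460 hours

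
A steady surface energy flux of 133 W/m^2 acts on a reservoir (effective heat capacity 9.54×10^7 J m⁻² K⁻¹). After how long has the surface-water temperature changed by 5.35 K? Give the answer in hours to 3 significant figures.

Areal heat capacity C = 9.54×10^7 J m⁻² K⁻¹ (given).
Time required: Δt = C ΔT / F = 9.54×10^7 × 5.35 / 133 = 3.84×10^6 s.
In hours: 3.84×10^6 s / (3600 s/hour) = 1070 hours.

1070 hours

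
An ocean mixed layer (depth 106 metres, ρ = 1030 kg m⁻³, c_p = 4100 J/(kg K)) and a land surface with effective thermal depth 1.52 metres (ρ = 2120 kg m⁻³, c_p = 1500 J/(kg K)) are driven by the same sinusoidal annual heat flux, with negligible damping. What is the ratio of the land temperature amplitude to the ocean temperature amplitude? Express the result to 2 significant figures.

93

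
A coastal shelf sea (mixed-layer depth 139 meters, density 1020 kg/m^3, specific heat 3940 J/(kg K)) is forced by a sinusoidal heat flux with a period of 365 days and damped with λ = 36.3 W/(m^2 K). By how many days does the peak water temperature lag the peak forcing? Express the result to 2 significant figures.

73 days

Areal heat capacity C = ρ c_p D = 1020 × 3940 × 139 = 5.59×10^8 J/(m²·K).
ω = 2π / 3.15×10^7 s = 1.99×10^-7 s⁻¹.
Phase lag φ = arctan(Cω/λ) = arctan(111/36.3) = 1.26 rad.
Time lag = φ / ω = 1.26 / 1.99×10^-7 = 6.30×10^6 s = 72.9 days.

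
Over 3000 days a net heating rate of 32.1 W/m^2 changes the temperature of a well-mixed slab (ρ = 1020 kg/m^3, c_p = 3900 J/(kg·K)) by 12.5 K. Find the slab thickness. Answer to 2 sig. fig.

170 m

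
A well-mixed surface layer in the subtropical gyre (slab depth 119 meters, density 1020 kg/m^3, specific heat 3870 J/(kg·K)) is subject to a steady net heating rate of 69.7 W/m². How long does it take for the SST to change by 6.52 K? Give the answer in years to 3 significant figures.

Areal heat capacity C = ρ c_p D = 1020 × 3870 × 119 = 4.70×10^8 J/(m²·K).
Time required: Δt = C ΔT / F = 4.70×10^8 × 6.52 / 69.7 = 4.39×10^7 s.
In years: 4.39×10^7 s / (3.156×10^7 s/year) = 1.39 years.

1.39 years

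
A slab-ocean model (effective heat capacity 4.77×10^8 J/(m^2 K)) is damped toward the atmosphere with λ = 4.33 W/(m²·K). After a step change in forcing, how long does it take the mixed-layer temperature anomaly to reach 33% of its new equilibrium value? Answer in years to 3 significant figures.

1.40 years

Areal heat capacity C = 4.77×10^8 J/(m^2 K) (given).
τ = C / λ = 4.77×10^8 / 4.33 = 1.10×10^8 s.
Fraction reached: 1 − e^(−t/τ) = 0.33 ⇒ t = −τ ln(1 − 0.33) = τ × 0.400.
t = 4.41×10^7 s = 1.40 years.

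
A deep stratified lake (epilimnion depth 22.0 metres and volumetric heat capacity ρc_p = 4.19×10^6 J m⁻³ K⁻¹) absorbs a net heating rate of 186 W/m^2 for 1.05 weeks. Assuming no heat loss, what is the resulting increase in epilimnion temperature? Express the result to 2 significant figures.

1.3 K

Areal heat capacity C = ρc_p × D = 4.19×10^6 × 22.0 = 9.22×10^7 J/(m²·K).
Net heat input Q = F Δt = 186 × (1.05 weeks × 6.048×10^5 s/week) = 1.18×10^8 J/m².
ΔT = Q / C = 1.18×10^8 / 9.22×10^7 = 1.28 K.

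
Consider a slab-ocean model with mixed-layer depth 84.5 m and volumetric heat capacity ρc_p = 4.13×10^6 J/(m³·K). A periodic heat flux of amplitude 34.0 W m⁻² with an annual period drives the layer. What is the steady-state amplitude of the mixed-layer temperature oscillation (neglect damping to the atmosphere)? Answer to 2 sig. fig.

0.49 K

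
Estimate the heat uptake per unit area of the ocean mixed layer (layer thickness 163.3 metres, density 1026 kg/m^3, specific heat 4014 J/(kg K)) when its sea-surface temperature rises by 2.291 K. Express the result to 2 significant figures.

Areal heat capacity C = ρ c_p D = 1026 × 4014 × 163.3 = 6.73×10^8 J m⁻² K⁻¹.
ΔQ = C ΔT = 6.73×10^8 × 2.291 = 1.54×10^9 J/m².

1.5×10^9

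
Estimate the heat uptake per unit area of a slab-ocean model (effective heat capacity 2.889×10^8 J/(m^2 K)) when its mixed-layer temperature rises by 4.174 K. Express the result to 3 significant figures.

1.21×10^9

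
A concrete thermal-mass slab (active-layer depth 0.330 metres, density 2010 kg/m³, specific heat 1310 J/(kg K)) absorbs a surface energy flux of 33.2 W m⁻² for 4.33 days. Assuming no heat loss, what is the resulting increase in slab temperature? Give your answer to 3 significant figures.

Areal heat capacity C = ρ c_p D = 2010 × 1310 × 0.330 = 8.69×10^5 J m⁻² K⁻¹.
Net heat input Q = F Δt = 33.2 × (4.33 days × 86400 s/day) = 1.24×10^7 J/m².
ΔT = Q / C = 1.24×10^7 / 8.69×10^5 = 14.3 K.

14.3 K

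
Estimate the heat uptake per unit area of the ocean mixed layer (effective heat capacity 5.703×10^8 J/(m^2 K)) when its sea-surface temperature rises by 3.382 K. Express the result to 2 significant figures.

Areal heat capacity C = 5.703×10^8 J/(m^2 K) (given).
ΔQ = C ΔT = 5.70×10^8 × 3.382 = 1.93×10^9 J/m².

1.9×10^9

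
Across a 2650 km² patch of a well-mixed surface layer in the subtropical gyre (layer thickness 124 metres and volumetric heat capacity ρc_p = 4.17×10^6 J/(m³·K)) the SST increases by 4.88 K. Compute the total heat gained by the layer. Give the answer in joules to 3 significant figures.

6.69×10^18 J

Areal heat capacity C = ρc_p × D = 4.17×10^6 × 124 = 5.17×10^8 J/(m²·K).
Heat per unit area: q = C ΔT = 5.17×10^8 × 4.88 = 2.52×10^9 J/m².
Total heat: Q = q × A = 2.52×10^9 × (2650 × 10⁶ m²) = 6.69×10^18 J.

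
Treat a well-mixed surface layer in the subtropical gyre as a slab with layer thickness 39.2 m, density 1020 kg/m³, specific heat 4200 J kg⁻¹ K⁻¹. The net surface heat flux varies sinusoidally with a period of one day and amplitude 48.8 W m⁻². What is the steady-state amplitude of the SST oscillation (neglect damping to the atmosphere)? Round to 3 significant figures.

0.00400 K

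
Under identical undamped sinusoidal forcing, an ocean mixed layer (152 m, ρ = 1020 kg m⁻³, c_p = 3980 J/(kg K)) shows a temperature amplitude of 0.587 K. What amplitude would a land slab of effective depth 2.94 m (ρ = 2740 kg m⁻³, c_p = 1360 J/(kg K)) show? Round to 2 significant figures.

33 K

C_ocean = 6.17×10^8 J/(m²·K); C_land = 1.10×10^7 J/(m²·K).
A ∝ 1/C ⇒ A_land = A_ocean × C_ocean/C_land = 0.587 × 56.3 = 33.1 K.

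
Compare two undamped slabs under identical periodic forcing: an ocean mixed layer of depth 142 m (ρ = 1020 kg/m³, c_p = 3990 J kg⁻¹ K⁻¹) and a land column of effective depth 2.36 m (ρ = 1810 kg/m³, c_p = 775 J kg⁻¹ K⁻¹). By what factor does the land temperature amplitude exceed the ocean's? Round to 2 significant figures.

170

C_ocean = 1020 × 3990 × 142 = 5.78×10^8 J/(m²·K).
C_land = 1810 × 775 × 2.36 = 3.31×10^6 J/(m²·K).
Undamped amplitude ∝ 1/C, so A_land/A_ocean = C_ocean/C_land = 175.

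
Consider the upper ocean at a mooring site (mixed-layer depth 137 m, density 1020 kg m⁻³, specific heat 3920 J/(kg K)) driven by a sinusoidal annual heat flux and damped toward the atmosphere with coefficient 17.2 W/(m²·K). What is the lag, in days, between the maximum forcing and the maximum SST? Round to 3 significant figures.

Areal heat capacity C = ρ c_p D = 1020 × 3920 × 137 = 5.48×10^8 J m⁻² K⁻¹.
ω = 2π / 3.15×10^7 s = 1.99×10^-7 s⁻¹.
Phase lag φ = arctan(Cω/λ) = arctan(109/17.2) = 1.41 rad.
Time lag = φ / ω = 1.41 / 1.99×10^-7 = 7.10×10^6 s = 82.2 days.

82.2 days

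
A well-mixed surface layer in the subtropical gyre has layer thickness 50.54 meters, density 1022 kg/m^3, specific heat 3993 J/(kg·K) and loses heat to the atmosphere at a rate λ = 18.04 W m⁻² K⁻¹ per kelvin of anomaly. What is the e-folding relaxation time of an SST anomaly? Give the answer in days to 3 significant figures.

132 days

Areal heat capacity C = ρ c_p D = 1022 × 3993 × 50.54 = 2.06×10^8 J m⁻² K⁻¹.
Relaxation time τ = C / λ = 2.06×10^8 / 18.04 = 1.14×10^7 s.
In days: 1.14×10^7 s / (86400 s/day) = 132 days.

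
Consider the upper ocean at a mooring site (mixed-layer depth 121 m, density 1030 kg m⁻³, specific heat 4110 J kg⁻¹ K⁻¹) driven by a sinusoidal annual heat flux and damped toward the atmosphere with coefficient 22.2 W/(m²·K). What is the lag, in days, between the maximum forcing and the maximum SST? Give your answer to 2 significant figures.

79 days

Areal heat capacity C = ρ c_p D = 1030 × 4110 × 121 = 5.12×10^8 J/(m²·K).
ω = 2π / 3.15×10^7 s = 1.99×10^-7 s⁻¹.
Phase lag φ = arctan(Cω/λ) = arctan(102/22.2) = 1.36 rad.
Time lag = φ / ω = 1.36 / 1.99×10^-7 = 6.81×10^6 s = 78.8 days.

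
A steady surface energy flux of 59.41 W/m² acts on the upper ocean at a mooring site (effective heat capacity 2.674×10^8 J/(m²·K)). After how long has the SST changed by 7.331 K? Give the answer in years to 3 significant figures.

1.05 years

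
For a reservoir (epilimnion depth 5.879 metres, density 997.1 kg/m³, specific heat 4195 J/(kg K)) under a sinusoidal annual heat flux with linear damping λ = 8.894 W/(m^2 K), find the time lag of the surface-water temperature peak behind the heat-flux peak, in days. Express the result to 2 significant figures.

29 days

Areal heat capacity C = ρ c_p D = 997.1 × 4195 × 5.879 = 2.46×10^7 J m⁻² K⁻¹.
ω = 2π / 3.15×10^7 s = 1.99×10^-7 s⁻¹.
Phase lag φ = arctan(Cω/λ) = arctan(4.90/8.894) = 0.504 rad.
Time lag = φ / ω = 0.504 / 1.99×10^-7 = 2.53×10^6 s = 29.2 days.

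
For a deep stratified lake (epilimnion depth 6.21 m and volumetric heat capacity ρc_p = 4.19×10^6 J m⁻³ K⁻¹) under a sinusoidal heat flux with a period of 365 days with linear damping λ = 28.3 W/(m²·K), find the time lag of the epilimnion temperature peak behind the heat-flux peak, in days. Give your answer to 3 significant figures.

Areal heat capacity C = ρc_p × D = 4.19×10^6 × 6.21 = 2.60×10^7 J/(m^2 K).
ω = 2π / 3.15×10^7 s = 1.99×10^-7 s⁻¹.
Phase lag φ = arctan(Cω/λ) = arctan(5.18/28.3) = 0.181 rad.
Time lag = φ / ω = 0.181 / 1.99×10^-7 = 9.09×10^5 s = 10.5 days.

10.5 days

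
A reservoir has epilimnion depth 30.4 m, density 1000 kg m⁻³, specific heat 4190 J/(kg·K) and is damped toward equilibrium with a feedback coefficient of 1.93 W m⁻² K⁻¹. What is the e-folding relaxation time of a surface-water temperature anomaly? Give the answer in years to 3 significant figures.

Areal heat capacity C = ρ c_p D = 1000 × 4190 × 30.4 = 1.27×10^8 J m⁻² K⁻¹.
Relaxation time τ = C / λ = 1.27×10^8 / 1.93 = 6.60×10^7 s.
In years: 6.60×10^7 s / (3.156×10^7 s/year) = 2.09 years.

2.09 years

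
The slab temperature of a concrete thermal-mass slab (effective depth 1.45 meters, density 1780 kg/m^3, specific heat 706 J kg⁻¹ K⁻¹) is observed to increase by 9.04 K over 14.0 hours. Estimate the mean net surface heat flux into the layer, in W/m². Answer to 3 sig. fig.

327

Areal heat capacity C = ρ c_p D = 1780 × 706 × 1.45 = 1.82×10^6 J m⁻² K⁻¹.
Required heat per unit area: Q = C ΔT = 1.82×10^6 × 9.04 = 1.65×10^7 J/m².
Flux F = Q / Δt = 1.65×10^7 / 50400 s = 327 W/m².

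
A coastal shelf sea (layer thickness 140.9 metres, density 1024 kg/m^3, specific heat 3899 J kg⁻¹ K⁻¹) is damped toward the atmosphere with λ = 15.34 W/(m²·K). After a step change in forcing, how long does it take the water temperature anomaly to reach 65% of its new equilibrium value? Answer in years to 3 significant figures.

1.22 years

Areal heat capacity C = ρ c_p D = 1024 × 3899 × 140.9 = 5.63×10^8 J m⁻² K⁻¹.
τ = C / λ = 5.63×10^8 / 15.34 = 3.67×10^7 s.
Fraction reached: 1 − e^(−t/τ) = 0.65 ⇒ t = −τ ln(1 − 0.65) = τ × 1.05.
t = 3.85×10^7 s = 1.22 years.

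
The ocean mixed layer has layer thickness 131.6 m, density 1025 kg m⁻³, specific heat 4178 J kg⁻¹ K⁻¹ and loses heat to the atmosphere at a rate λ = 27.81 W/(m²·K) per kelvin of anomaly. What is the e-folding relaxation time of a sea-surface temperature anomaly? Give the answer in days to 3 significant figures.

Areal heat capacity C = ρ c_p D = 1025 × 4178 × 131.6 = 5.64×10^8 J/(m^2 K).
Relaxation time τ = C / λ = 5.64×10^8 / 27.81 = 2.03×10^7 s.
In days: 2.03×10^7 s / (86400 s/day) = 235 days.

235 days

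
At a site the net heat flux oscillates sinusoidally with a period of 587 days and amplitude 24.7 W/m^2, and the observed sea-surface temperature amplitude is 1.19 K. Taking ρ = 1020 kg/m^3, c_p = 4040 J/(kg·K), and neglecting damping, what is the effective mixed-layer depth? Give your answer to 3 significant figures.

40.7 m

ω = 2π / 5.07×10^7 s = 1.24×10^-7 s⁻¹.
Required C = F₀ / (A ω) = 24.7 / (1.19 × 1.24×10^-7) = 1.68×10^8 J/(m²·K).
D = C / (ρ c_p) = 1.68×10^8 / (1020 × 4040) = 40.7 m.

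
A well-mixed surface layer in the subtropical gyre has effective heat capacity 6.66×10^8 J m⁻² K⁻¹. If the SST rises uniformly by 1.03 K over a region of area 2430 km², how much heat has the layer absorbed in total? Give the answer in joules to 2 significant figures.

1.7×10^18 J

Areal heat capacity C = 6.66×10^8 J m⁻² K⁻¹ (given).
Heat per unit area: q = C ΔT = 6.66×10^8 × 1.03 = 6.86×10^8 J/m².
Total heat: Q = q × A = 6.86×10^8 × (2430 × 10⁶ m²) = 1.67×10^18 J.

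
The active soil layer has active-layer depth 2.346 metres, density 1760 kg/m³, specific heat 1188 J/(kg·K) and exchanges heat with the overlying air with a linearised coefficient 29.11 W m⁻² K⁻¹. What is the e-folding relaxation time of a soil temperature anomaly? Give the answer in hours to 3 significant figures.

46.8 hours

Areal heat capacity C = ρ c_p D = 1760 × 1188 × 2.346 = 4.91×10^6 J m⁻² K⁻¹.
Relaxation time τ = C / λ = 4.91×10^6 / 29.11 = 1.69×10^5 s.
In hours: 1.69×10^5 s / (3600 s/hour) = 46.8 hours.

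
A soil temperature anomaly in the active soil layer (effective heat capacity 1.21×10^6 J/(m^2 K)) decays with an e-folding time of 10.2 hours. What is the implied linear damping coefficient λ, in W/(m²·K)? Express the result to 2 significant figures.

33

Areal heat capacity C = 1.21×10^6 J/(m^2 K) (given).
τ = 10.2 hours = 36700 s.
λ = C / τ = 1.21×10^6 / 36700 = 33.0 W/(m²·K).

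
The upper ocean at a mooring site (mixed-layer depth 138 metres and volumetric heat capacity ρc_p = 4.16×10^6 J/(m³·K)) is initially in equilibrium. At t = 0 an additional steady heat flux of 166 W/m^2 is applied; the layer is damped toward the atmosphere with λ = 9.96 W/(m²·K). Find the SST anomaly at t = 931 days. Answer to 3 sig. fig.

12.5 K

Areal heat capacity C = ρc_p × D = 4.16×10^6 × 138 = 5.74×10^8 J/(m^2 K).
τ = C / λ = 5.74×10^8 / 9.96 = 5.76×10^7 s.
Equilibrium anomaly ΔT_eq = F / λ = 166 / 9.96 = 16.7 K.
t = 931 days = 8.04×10^7 s, so t/τ = 1.40.
ΔT(t) = ΔT_eq (1 − e^(−t/τ)) = 16.7 × (1 − e^−1.40) = 12.5 K.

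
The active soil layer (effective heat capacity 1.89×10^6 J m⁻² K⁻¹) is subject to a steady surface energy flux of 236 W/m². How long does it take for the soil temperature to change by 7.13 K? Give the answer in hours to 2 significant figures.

16 hours

Areal heat capacity C = 1.89×10^6 J m⁻² K⁻¹ (given).
Time required: Δt = C ΔT / F = 1.89×10^6 × 7.13 / 236 = 57100 s.
In hours: 57100 s / (3600 s/hour) = 15.9 hours.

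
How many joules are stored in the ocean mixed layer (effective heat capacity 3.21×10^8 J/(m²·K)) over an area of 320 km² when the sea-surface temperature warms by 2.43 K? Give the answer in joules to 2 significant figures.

2.5×10^17 J

Areal heat capacity C = 3.21×10^8 J/(m²·K) (given).
Heat per unit area: q = C ΔT = 3.21×10^8 × 2.43 = 7.80×10^8 J/m².
Total heat: Q = q × A = 7.80×10^8 × (320 × 10⁶ m²) = 2.50×10^17 J.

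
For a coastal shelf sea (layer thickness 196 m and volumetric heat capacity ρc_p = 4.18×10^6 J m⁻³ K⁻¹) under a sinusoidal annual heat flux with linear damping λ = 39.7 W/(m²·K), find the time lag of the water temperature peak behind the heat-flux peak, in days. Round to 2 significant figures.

77 days

Areal heat capacity C = ρc_p × D = 4.18×10^6 × 196 = 8.19×10^8 J m⁻² K⁻¹.
ω = 2π / 3.15×10^7 s = 1.99×10^-7 s⁻¹.
Phase lag φ = arctan(Cω/λ) = arctan(163/39.7) = 1.33 rad.
Time lag = φ / ω = 1.33 / 1.99×10^-7 = 6.69×10^6 s = 77.4 days.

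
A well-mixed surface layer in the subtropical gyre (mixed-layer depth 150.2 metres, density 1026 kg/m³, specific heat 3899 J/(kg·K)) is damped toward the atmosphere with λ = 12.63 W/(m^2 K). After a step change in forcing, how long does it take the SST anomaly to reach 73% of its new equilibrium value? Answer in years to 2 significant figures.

2.0 years

Areal heat capacity C = ρ c_p D = 1026 × 3899 × 150.2 = 6.01×10^8 J m⁻² K⁻¹.
τ = C / λ = 6.01×10^8 / 12.63 = 4.76×10^7 s.
Fraction reached: 1 − e^(−t/τ) = 0.73 ⇒ t = −τ ln(1 − 0.73) = τ × 1.31.
t = 6.23×10^7 s = 1.97 years.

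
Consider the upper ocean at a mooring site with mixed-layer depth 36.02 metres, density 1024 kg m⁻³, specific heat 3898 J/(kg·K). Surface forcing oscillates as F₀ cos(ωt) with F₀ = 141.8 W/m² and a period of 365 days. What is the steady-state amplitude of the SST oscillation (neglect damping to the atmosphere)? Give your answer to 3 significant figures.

4.95 K

Areal heat capacity C = ρ c_p D = 1024 × 3898 × 36.02 = 1.44×10^8 J m⁻² K⁻¹.
Angular frequency ω = 2π / T = 2π / 3.15×10^7 s = 1.99×10^-7 s⁻¹.
Cω = 1.44×10^8 × 1.99×10^-7 = 28.6 W/(m²·K).
Amplitude A = F₀ / (Cω) = 141.8 / 28.6 = 4.95 K.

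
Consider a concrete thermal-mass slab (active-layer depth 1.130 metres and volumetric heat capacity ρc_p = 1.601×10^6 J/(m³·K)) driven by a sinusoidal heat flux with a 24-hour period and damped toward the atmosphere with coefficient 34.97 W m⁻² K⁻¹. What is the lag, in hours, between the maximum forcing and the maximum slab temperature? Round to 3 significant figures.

5.01 hours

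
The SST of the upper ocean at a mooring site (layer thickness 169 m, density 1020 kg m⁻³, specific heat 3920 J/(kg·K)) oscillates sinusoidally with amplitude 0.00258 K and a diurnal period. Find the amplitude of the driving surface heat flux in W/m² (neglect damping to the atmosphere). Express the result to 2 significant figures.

130

Areal heat capacity C = ρ c_p D = 1020 × 3920 × 169 = 6.76×10^8 J m⁻² K⁻¹.
ω = 2π / 86400 s = 7.27×10^-5 s⁻¹.
Cω = 6.76×10^8 × 7.27×10^-5 = 49100 W/(m²·K).
F₀ = A × Cω = 0.00258 × 49100 = 127 W/m².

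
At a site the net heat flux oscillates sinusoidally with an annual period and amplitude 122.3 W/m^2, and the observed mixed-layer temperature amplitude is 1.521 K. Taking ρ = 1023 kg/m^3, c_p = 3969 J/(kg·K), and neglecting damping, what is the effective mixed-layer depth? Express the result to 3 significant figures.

ω = 2π / 3.15×10^7 s = 1.99×10^-7 s⁻¹.
Required C = F₀ / (A ω) = 122.3 / (1.521 × 1.99×10^-7) = 4.04×10^8 J/(m²·K).
D = C / (ρ c_p) = 4.04×10^8 / (1023 × 3969) = 99.4 m.

99.4 m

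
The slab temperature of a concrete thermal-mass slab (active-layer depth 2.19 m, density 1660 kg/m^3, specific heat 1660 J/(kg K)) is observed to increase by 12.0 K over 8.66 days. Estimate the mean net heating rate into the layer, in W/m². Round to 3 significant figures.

Areal heat capacity C = ρ c_p D = 1660 × 1660 × 2.19 = 6.03×10^6 J/(m²·K).
Required heat per unit area: Q = C ΔT = 6.03×10^6 × 12.0 = 7.24×10^7 J/m².
Flux F = Q / Δt = 7.24×10^7 / 7.48×10^5 s = 96.8 W/m².

96.8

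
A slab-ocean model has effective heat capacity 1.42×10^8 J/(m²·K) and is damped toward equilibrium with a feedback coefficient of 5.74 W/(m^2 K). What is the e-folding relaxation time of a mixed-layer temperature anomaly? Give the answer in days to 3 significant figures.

286 days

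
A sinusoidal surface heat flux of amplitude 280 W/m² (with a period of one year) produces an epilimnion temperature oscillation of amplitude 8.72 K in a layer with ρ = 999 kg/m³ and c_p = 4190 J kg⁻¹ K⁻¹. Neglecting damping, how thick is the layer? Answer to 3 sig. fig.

38.5 m

ω = 2π / 3.15×10^7 s = 1.99×10^-7 s⁻¹.
Required C = F₀ / (A ω) = 280 / (8.72 × 1.99×10^-7) = 1.61×10^8 J/(m²·K).
D = C / (ρ c_p) = 1.61×10^8 / (999 × 4190) = 38.5 m.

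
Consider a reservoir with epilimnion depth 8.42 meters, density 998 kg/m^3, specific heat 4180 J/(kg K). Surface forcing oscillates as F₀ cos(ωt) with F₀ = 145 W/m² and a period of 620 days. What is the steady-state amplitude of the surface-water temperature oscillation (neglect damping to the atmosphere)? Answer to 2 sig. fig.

Areal heat capacity C = ρ c_p D = 998 × 4180 × 8.42 = 3.51×10^7 J/(m^2 K).
Angular frequency ω = 2π / T = 2π / 5.36×10^7 s = 1.17×10^-7 s⁻¹.
Cω = 3.51×10^7 × 1.17×10^-7 = 4.12 W/(m²·K).
Amplitude A = F₀ / (Cω) = 145 / 4.12 = 35.2 K.

35 K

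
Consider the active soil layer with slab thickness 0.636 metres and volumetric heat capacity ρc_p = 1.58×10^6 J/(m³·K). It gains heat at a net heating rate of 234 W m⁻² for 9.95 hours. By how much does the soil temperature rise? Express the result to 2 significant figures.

8.3 K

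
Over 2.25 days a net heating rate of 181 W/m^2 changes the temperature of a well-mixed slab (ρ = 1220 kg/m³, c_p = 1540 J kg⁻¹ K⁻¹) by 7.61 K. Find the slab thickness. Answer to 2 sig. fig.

2.5 m

Heat input Q = F Δt = 181 × 1.94×10^5 s = 3.52×10^7 J/m².
Required areal heat capacity C = Q / ΔT = 4.62×10^6 J/(m²·K).
Depth D = C / (ρ c_p) = 4.62×10^6 / (1220 × 1540) = 2.46 m.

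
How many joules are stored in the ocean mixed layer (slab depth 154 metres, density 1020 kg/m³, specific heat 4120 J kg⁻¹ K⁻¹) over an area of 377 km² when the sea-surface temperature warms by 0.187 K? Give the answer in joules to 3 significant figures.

4.56×10^16 J

Areal heat capacity C = ρ c_p D = 1020 × 4120 × 154 = 6.47×10^8 J m⁻² K⁻¹.
Heat per unit area: q = C ΔT = 6.47×10^8 × 0.187 = 1.21×10^8 J/m².
Total heat: Q = q × A = 1.21×10^8 × (377 × 10⁶ m²) = 4.56×10^16 J.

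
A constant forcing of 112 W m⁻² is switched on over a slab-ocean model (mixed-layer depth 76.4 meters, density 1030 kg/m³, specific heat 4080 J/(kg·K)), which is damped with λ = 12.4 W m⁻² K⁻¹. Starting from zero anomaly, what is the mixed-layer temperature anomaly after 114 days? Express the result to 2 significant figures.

2.9 K

Areal heat capacity C = ρ c_p D = 1030 × 4080 × 76.4 = 3.21×10^8 J/(m²·K).
τ = C / λ = 3.21×10^8 / 12.4 = 2.59×10^7 s.
Equilibrium anomaly ΔT_eq = F / λ = 112 / 12.4 = 9.03 K.
t = 114 days = 9.85×10^6 s, so t/τ = 0.380.
ΔT(t) = ΔT_eq (1 − e^(−t/τ)) = 9.03 × (1 − e^−0.380) = 2.86 K.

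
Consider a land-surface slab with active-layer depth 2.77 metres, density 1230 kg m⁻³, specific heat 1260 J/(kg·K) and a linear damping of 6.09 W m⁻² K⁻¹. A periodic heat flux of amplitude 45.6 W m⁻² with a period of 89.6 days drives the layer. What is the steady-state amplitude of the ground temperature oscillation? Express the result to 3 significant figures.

Areal heat capacity C = ρ c_p D = 1230 × 1260 × 2.77 = 4.29×10^6 J/(m^2 K).
Angular frequency ω = 2π / T = 2π / 7.74×10^6 s = 8.12×10^-7 s⁻¹.
√((Cω)² + λ²) = √((3.48)² + 6.09²) = 7.02 W/(m²·K).
Amplitude A = F₀ / √((Cω)²+λ²) = 45.6 / 7.02 = 6.50 K.

6.50 K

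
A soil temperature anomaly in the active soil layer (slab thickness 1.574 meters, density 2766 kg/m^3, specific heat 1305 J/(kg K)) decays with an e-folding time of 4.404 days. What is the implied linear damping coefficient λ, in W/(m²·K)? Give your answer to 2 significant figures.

15

Areal heat capacity C = ρ c_p D = 2766 × 1305 × 1.574 = 5.68×10^6 J/(m²·K).
τ = 4.404 days = 3.81×10^5 s.
λ = C / τ = 5.68×10^6 / 3.81×10^5 = 14.9 W/(m²·K).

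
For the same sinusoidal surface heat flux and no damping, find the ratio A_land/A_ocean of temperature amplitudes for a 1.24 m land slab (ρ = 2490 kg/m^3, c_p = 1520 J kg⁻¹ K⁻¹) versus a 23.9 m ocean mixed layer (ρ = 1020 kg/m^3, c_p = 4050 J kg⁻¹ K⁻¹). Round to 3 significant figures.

C_ocean = 1020 × 4050 × 23.9 = 9.87×10^7 J/(m²·K).
C_land = 2490 × 1520 × 1.24 = 4.69×10^6 J/(m²·K).
Undamped amplitude ∝ 1/C, so A_land/A_ocean = C_ocean/C_land = 21.0.

21.0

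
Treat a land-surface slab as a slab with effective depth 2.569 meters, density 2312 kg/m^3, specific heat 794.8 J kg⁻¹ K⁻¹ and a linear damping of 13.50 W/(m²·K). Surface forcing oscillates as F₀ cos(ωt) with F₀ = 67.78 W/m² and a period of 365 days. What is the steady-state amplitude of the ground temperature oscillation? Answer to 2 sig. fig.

5.0 K

Areal heat capacity C = ρ c_p D = 2312 × 794.8 × 2.569 = 4.72×10^6 J/(m^2 K).
Angular frequency ω = 2π / T = 2π / 3.15×10^7 s = 1.99×10^-7 s⁻¹.
√((Cω)² + λ²) = √((0.941)² + 13.50²) = 13.5 W/(m²·K).
Amplitude A = F₀ / √((Cω)²+λ²) = 67.78 / 13.5 = 5.01 K.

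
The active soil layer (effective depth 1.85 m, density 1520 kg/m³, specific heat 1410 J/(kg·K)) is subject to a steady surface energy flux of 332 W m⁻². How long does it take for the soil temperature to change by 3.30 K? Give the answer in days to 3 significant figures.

0.456 days

Areal heat capacity C = ρ c_p D = 1520 × 1410 × 1.85 = 3.96×10^6 J/(m²·K).
Time required: Δt = C ΔT / F = 3.96×10^6 × 3.30 / 332 = 39400 s.
In days: 39400 s / (86400 s/day) = 0.456 days.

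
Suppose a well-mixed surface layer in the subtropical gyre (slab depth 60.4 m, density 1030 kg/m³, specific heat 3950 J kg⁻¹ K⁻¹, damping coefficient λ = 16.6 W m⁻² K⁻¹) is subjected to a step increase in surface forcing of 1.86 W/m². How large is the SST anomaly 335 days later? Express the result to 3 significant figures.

Areal heat capacity C = ρ c_p D = 1030 × 3950 × 60.4 = 2.46×10^8 J m⁻² K⁻¹.
τ = C / λ = 2.46×10^8 / 16.6 = 1.48×10^7 s.
Equilibrium anomaly ΔT_eq = F / λ = 1.86 / 16.6 = 0.112 K.
t = 335 days = 2.89×10^7 s, so t/τ = 1.96.
ΔT(t) = ΔT_eq (1 − e^(−t/τ)) = 0.112 × (1 − e^−1.96) = 0.0962 K.

0.0962 K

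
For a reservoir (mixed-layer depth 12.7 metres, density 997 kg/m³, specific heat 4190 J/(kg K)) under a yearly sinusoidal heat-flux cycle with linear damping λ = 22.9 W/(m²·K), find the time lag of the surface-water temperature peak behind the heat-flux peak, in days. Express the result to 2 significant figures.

25 days

Areal heat capacity C = ρ c_p D = 997 × 4190 × 12.7 = 5.31×10^7 J/(m^2 K).
ω = 2π / 3.15×10^7 s = 1.99×10^-7 s⁻¹.
Phase lag φ = arctan(Cω/λ) = arctan(10.6/22.9) = 0.432 rad.
Time lag = φ / ω = 0.432 / 1.99×10^-7 = 2.17×10^6 s = 25.1 days.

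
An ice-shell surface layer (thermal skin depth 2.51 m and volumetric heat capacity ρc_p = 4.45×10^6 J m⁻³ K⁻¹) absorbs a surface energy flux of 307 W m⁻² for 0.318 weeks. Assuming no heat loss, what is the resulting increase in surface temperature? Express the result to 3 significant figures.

5.29 K

Areal heat capacity C = ρc_p × D = 4.45×10^6 × 2.51 = 1.12×10^7 J/(m²·K).
Net heat input Q = F Δt = 307 × (0.318 weeks × 6.048×10^5 s/week) = 5.90×10^7 J/m².
ΔT = Q / C = 5.90×10^7 / 1.12×10^7 = 5.29 K.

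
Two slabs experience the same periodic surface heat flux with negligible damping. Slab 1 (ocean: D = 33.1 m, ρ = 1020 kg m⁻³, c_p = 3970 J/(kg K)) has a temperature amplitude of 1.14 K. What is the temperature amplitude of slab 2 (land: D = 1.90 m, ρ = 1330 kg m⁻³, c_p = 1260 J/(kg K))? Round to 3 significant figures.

C_ocean = 1.34×10^8 J/(m²·K); C_land = 3.18×10^6 J/(m²·K).
A ∝ 1/C ⇒ A_land = A_ocean × C_ocean/C_land = 1.14 × 42.1 = 48.0 K.

48.0 K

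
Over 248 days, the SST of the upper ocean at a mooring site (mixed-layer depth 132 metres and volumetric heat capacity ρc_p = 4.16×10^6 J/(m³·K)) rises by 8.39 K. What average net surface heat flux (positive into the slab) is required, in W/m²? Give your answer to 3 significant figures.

Areal heat capacity C = ρc_p × D = 4.16×10^6 × 132 = 5.49×10^8 J/(m^2 K).
Required heat per unit area: Q = C ΔT = 5.49×10^8 × 8.39 = 4.61×10^9 J/m².
Flux F = Q / Δt = 4.61×10^9 / 2.14×10^7 s = 215 W/m².

215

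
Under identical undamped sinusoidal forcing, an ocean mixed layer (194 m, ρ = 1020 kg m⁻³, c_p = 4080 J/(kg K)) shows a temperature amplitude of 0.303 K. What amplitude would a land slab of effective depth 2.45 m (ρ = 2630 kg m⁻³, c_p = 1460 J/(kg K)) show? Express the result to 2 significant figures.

C_ocean = 8.07×10^8 J/(m²·K); C_land = 9.41×10^6 J/(m²·K).
A ∝ 1/C ⇒ A_land = A_ocean × C_ocean/C_land = 0.303 × 85.8 = 26.0 K.

26 K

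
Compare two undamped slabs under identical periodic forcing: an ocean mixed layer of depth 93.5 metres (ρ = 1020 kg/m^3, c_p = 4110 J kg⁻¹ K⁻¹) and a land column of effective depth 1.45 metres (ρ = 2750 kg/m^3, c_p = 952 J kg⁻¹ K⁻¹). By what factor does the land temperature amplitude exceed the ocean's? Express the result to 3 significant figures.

103

C_ocean = 1020 × 4110 × 93.5 = 3.92×10^8 J/(m²·K).
C_land = 2750 × 952 × 1.45 = 3.80×10^6 J/(m²·K).
Undamped amplitude ∝ 1/C, so A_land/A_ocean = C_ocean/C_land = 103.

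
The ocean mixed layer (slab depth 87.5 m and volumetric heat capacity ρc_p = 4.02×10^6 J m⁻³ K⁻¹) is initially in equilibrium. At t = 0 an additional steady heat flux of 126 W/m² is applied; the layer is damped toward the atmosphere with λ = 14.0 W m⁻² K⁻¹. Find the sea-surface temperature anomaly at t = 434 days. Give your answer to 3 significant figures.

Areal heat capacity C = ρc_p × D = 4.02×10^6 × 87.5 = 3.52×10^8 J m⁻² K⁻¹.
τ = C / λ = 3.52×10^8 / 14.0 = 2.51×10^7 s.
Equilibrium anomaly ΔT_eq = F / λ = 126 / 14.0 = 9.00 K.
t = 434 days = 3.75×10^7 s, so t/τ = 1.49.
ΔT(t) = ΔT_eq (1 − e^(−t/τ)) = 9.00 × (1 − e^−1.49) = 6.98 K.

6.98 K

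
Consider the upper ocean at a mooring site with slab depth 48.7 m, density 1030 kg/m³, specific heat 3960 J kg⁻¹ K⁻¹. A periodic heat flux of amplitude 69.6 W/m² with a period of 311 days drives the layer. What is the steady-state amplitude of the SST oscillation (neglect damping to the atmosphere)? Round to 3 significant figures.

1.50 K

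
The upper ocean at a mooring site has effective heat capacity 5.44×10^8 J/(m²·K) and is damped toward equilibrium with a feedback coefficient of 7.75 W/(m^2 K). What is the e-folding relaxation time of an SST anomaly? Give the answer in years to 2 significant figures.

Areal heat capacity C = 5.44×10^8 J/(m²·K) (given).
Relaxation time τ = C / λ = 5.44×10^8 / 7.75 = 7.02×10^7 s.
In years: 7.02×10^7 s / (3.156×10^7 s/year) = 2.22 years.

2.2 years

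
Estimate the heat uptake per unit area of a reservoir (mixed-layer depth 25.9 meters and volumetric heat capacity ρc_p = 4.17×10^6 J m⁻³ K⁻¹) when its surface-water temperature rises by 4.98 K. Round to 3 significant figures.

Areal heat capacity C = ρc_p × D = 4.17×10^6 × 25.9 = 1.08×10^8 J m⁻² K⁻¹.
ΔQ = C ΔT = 1.08×10^8 × 4.98 = 5.38×10^8 J/m².

5.38×10^8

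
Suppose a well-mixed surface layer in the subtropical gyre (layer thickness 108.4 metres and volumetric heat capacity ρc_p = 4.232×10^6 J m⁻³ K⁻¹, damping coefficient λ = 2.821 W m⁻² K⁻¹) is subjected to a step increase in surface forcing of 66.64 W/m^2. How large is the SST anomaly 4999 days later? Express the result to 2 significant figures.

22 K

Areal heat capacity C = ρc_p × D = 4.232×10^6 × 108.4 = 4.59×10^8 J/(m^2 K).
τ = C / λ = 4.59×10^8 / 2.821 = 1.63×10^8 s.
Equilibrium anomaly ΔT_eq = F / λ = 66.64 / 2.821 = 23.6 K.
t = 4999 days = 4.32×10^8 s, so t/τ = 2.66.
ΔT(t) = ΔT_eq (1 − e^(−t/τ)) = 23.6 × (1 − e^−2.66) = 22.0 K.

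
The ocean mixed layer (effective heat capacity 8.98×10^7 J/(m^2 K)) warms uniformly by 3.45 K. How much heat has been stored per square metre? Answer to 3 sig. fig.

3.10×10^8

Areal heat capacity C = 8.98×10^7 J/(m^2 K) (given).
ΔQ = C ΔT = 8.98×10^7 × 3.45 = 3.10×10^8 J/m².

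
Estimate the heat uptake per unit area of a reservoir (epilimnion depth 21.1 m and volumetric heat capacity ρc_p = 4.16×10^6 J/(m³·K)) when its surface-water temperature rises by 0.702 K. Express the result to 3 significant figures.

Areal heat capacity C = ρc_p × D = 4.16×10^6 × 21.1 = 8.78×10^7 J/(m^2 K).
ΔQ = C ΔT = 8.78×10^7 × 0.702 = 6.16×10^7 J/m².

6.16×10^7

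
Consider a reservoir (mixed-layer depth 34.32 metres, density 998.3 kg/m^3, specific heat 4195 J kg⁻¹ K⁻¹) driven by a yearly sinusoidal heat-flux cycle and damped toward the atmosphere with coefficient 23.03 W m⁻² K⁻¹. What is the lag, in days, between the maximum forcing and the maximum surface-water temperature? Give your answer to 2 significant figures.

52 days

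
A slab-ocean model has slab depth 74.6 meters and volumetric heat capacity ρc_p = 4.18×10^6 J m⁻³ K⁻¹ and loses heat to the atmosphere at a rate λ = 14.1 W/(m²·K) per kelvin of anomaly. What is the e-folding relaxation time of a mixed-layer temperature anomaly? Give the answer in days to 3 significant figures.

256 days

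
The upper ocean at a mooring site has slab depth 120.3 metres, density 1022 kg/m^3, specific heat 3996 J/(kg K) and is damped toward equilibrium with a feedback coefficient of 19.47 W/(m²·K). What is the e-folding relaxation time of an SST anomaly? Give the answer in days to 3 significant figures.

292 days

Areal heat capacity C = ρ c_p D = 1022 × 3996 × 120.3 = 4.91×10^8 J m⁻² K⁻¹.
Relaxation time τ = C / λ = 4.91×10^8 / 19.47 = 2.52×10^7 s.
In days: 2.52×10^7 s / (86400 s/day) = 292 days.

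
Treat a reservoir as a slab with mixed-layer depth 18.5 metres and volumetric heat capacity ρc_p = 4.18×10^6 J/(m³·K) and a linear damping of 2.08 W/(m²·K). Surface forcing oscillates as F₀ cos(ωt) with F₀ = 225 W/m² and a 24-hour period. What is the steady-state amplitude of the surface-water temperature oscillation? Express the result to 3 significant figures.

0.0400 K

Areal heat capacity C = ρc_p × D = 4.18×10^6 × 18.5 = 7.73×10^7 J/(m²·K).
Angular frequency ω = 2π / T = 2π / 86400 s = 7.27×10^-5 s⁻¹.
√((Cω)² + λ²) = √((5620)² + 2.08²) = 5620 W/(m²·K).
Amplitude A = F₀ / √((Cω)²+λ²) = 225 / 5620 = 0.0400 K.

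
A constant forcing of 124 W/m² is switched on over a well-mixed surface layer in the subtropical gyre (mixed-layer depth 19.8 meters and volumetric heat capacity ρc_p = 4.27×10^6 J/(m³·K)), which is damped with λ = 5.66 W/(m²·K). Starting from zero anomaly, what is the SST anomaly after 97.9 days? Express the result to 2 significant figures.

Areal heat capacity C = ρc_p × D = 4.27×10^6 × 19.8 = 8.45×10^7 J/(m^2 K).
τ = C / λ = 8.45×10^7 / 5.66 = 1.49×10^7 s.
Equilibrium anomaly ΔT_eq = F / λ = 124 / 5.66 = 21.9 K.
t = 97.9 days = 8.46×10^6 s, so t/τ = 0.566.
ΔT(t) = ΔT_eq (1 − e^(−t/τ)) = 21.9 × (1 − e^−0.566) = 9.47 K.

9.5 K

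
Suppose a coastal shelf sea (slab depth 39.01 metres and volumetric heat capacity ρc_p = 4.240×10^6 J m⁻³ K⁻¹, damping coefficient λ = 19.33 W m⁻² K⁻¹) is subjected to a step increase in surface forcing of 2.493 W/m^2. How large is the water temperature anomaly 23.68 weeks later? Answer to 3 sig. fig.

Areal heat capacity C = ρc_p × D = 4.240×10^6 × 39.01 = 1.65×10^8 J/(m^2 K).
τ = C / λ = 1.65×10^8 / 19.33 = 8.56×10^6 s.
Equilibrium anomaly ΔT_eq = F / λ = 2.493 / 19.33 = 0.129 K.
t = 23.68 weeks = 1.43×10^7 s, so t/τ = 1.67.
ΔT(t) = ΔT_eq (1 − e^(−t/τ)) = 0.129 × (1 − e^−1.67) = 0.105 K.

0.105 K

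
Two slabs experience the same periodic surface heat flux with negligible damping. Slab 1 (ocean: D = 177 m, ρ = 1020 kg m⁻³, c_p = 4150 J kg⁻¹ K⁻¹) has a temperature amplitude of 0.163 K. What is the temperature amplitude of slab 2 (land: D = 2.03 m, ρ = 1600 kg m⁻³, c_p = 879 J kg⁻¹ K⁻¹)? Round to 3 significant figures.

C_ocean = 7.49×10^8 J/(m²·K); C_land = 2.85×10^6 J/(m²·K).
A ∝ 1/C ⇒ A_land = A_ocean × C_ocean/C_land = 0.163 × 262 = 42.8 K.

42.8 K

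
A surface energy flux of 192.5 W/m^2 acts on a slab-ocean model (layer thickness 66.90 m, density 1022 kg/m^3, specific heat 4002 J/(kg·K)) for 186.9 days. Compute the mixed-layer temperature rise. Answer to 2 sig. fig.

11 K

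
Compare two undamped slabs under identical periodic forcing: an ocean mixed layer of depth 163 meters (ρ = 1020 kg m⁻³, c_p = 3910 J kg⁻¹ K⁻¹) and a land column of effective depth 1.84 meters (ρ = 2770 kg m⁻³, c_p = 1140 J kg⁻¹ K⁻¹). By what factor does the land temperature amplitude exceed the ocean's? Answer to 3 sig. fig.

C_ocean = 1020 × 3910 × 163 = 6.50×10^8 J/(m²·K).
C_land = 2770 × 1140 × 1.84 = 5.81×10^6 J/(m²·K).
Undamped amplitude ∝ 1/C, so A_land/A_ocean = C_ocean/C_land = 112.

112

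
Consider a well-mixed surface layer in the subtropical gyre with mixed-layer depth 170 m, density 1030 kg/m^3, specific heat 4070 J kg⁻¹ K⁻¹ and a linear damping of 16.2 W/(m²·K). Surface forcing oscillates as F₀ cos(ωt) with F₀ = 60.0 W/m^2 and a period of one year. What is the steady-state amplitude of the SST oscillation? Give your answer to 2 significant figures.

Areal heat capacity C = ρ c_p D = 1030 × 4070 × 170 = 7.13×10^8 J/(m²·K).
Angular frequency ω = 2π / T = 2π / 3.15×10^7 s = 1.99×10^-7 s⁻¹.
√((Cω)² + λ²) = √((142)² + 16.2²) = 143 W/(m²·K).
Amplitude A = F₀ / √((Cω)²+λ²) = 60.0 / 143 = 0.420 K.

0.42 K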